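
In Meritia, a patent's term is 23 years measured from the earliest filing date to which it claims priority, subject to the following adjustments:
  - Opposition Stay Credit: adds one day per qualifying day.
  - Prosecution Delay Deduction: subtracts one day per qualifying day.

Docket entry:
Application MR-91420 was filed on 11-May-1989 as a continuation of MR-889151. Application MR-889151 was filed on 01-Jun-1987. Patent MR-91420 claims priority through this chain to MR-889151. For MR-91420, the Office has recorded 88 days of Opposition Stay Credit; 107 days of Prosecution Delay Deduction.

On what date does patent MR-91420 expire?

May 13, 2010

Earliest priority filing: 1 June 1987.
Base term: 1 June 1987 + 23 years → 1 June 2010.
Opposition Stay Credit: +88 days → 28 August 2010.
Prosecution Delay Deduction: −107 days → 13 May 2010.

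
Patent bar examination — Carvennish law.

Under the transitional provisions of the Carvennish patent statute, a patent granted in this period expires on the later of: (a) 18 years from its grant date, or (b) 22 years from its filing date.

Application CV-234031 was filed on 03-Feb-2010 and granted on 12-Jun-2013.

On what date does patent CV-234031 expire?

February 3, 2032

(a) grant + 18 years → 12 June 2031.
(b) filing + 22 years → 3 February 2032.
Later of the two: 3 February 2032.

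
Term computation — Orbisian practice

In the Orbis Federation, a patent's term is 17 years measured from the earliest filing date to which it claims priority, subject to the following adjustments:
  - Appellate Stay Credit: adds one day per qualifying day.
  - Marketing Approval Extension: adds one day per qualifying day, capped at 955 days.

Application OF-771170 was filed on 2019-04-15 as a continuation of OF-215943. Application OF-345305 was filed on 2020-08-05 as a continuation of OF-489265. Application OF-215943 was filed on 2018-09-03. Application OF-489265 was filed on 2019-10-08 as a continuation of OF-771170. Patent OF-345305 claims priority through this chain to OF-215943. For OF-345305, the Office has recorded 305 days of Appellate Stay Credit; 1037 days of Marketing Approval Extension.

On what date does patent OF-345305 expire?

2039-02-14

Earliest priority filing: 3 September 2018.
Base term: 3 September 2018 + 17 years → 3 September 2035.
Appellate Stay Credit: +305 days → 4 July 2036.
Marketing Approval Extension: 1037 days claimed exceeds the 955-day cap, so +955 days → 14 February 2039.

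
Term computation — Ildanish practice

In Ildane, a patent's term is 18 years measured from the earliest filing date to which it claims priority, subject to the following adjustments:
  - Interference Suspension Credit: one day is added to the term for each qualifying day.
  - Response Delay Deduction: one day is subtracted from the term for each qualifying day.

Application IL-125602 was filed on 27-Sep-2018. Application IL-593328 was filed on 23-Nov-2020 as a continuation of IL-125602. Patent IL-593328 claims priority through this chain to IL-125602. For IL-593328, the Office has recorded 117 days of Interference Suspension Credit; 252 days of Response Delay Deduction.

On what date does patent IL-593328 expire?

Earliest priority filing: 27 September 2018.
Base term: 27 September 2018 + 18 years → 27 September 2036.
Interference Suspension Credit: +117 days → 22 January 2037.
Response Delay Deduction: −252 days → 15 May 2036.

May 15, 2036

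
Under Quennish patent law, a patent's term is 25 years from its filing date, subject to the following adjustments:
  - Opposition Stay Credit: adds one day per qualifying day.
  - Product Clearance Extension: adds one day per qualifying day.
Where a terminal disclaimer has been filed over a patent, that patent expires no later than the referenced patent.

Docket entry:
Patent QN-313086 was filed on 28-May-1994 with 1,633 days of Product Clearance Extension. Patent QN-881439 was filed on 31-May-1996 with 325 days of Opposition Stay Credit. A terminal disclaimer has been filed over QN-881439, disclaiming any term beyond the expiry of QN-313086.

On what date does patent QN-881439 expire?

April 21, 2022

Natural term of QN-881439:
  Base: filing + 25 years → 31 May 2021.
  Opposition Stay Credit: +325 days → 21 April 2022.
Expiry of referenced patent QN-313086:
  Base: filing + 25 years → 28 May 2019.
  Product Clearance Extension: +1633 days → 16 November 2023.
Terminal disclaimer: QN-881439 expires on the earlier of 21 April 2022 and 16 November 2023.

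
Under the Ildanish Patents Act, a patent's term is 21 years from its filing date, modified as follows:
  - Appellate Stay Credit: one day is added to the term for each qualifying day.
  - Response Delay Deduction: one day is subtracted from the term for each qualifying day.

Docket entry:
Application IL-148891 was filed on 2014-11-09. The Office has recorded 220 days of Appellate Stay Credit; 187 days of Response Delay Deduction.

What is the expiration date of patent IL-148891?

Base term: filing date + 21 years → 9 November 2035.
Appellate Stay Credit: +220 days → 16 June 2036.
Response Delay Deduction: −187 days → 12 December 2035.

2035-12-12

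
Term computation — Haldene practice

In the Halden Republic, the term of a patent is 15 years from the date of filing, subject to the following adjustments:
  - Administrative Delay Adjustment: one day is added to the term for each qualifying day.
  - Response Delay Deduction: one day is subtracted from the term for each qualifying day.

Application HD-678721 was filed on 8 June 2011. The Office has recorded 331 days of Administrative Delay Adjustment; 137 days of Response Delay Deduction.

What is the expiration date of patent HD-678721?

2026-12-19

Base term: filing date + 15 years → 8 June 2026.
Administrative Delay Adjustment: +331 days → 5 May 2027.
Response Delay Deduction: −137 days → 19 December 2026.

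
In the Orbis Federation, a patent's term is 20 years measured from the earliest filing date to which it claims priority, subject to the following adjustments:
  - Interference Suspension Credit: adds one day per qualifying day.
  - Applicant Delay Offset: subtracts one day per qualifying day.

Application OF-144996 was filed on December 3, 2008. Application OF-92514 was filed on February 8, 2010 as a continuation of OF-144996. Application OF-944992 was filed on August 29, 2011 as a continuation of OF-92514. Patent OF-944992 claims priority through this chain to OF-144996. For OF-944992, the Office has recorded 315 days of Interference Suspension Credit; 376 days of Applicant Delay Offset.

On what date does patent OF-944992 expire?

2028-10-03

Earliest priority filing: 3 December 2008.
Base term: 3 December 2008 + 20 years → 3 December 2028.
Interference Suspension Credit: +315 days → 14 October 2029.
Applicant Delay Offset: −376 days → 3 October 2028.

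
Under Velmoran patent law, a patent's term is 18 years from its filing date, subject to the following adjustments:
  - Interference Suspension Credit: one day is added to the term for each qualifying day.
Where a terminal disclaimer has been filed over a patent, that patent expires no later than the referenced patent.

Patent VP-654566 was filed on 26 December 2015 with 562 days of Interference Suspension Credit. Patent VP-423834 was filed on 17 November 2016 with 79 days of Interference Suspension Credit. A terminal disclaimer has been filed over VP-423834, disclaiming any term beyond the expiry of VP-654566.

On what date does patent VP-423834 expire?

2035-02-04

Natural term of VP-423834:
  Base: filing + 18 years → 17 November 2034.
  Interference Suspension Credit: +79 days → 4 February 2035.
Expiry of referenced patent VP-654566:
  Base: filing + 18 years → 26 December 2033.
  Interference Suspension Credit: +562 days → 11 July 2035.
Terminal disclaimer: VP-423834 expires on the earlier of 4 February 2035 and 11 July 2035.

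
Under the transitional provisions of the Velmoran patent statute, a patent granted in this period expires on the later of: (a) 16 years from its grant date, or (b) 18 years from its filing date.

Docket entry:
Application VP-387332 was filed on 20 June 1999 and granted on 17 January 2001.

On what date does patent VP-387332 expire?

(a) grant + 16 years → 17 January 2017.
(b) filing + 18 years → 20 June 2017.
Later of the two: 20 June 2017.

2017-06-20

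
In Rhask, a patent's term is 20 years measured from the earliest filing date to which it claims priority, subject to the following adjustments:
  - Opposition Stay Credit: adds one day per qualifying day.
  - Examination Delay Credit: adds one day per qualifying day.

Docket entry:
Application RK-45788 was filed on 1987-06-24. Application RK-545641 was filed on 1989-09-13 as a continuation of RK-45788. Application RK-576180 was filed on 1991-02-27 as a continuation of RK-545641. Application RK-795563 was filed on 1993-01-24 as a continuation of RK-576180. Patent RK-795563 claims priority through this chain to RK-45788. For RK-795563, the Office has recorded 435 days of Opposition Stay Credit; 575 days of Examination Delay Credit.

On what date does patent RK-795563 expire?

Earliest priority filing: 24 June 1987.
Base term: 24 June 1987 + 20 years → 24 June 2007.
Opposition Stay Credit: +435 days → 1 September 2008.
Examination Delay Credit: +575 days → 30 March 2010.

March 30, 2010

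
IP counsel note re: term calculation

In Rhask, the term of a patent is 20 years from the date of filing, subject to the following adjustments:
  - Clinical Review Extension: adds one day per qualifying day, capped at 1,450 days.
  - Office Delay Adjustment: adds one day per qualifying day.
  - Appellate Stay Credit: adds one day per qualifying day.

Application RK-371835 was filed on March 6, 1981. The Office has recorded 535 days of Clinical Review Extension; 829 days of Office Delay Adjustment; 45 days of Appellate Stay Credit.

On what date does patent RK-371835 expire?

Base term: filing date + 20 years → 6 March 2001.
Clinical Review Extension: 535 days (within the 1450-day cap) → +535 days → 23 August 2002.
Office Delay Adjustment: +829 days → 29 November 2004.
Appellate Stay Credit: +45 days → 13 January 2005.

January 13, 2005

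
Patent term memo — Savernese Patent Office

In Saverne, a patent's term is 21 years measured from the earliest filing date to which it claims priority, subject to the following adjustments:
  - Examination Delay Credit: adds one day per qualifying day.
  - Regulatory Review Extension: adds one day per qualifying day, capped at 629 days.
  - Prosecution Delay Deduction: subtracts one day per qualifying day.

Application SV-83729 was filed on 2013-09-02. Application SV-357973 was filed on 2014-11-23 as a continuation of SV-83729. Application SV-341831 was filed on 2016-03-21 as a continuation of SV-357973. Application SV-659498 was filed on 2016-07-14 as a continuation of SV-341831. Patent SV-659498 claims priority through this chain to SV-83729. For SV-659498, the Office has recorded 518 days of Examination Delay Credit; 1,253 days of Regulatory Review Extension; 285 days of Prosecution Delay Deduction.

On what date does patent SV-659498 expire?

Earliest priority filing: 2 September 2013.
Base term: 2 September 2013 + 21 years → 2 September 2034.
Examination Delay Credit: +518 days → 2 February 2036.
Regulatory Review Extension: 1253 days claimed exceeds the 629-day cap, so +629 days → 23 October 2037.
Prosecution Delay Deduction: −285 days → 11 January 2037.

2037-01-11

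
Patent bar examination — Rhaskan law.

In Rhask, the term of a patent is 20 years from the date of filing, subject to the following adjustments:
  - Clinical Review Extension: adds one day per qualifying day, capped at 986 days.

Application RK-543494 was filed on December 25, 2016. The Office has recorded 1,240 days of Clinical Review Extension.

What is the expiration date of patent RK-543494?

Base term: filing date + 20 years → 25 December 2036.
Clinical Review Extension: 1240 days claimed exceeds the 986-day cap, so +986 days → 7 September 2039.

2039-09-07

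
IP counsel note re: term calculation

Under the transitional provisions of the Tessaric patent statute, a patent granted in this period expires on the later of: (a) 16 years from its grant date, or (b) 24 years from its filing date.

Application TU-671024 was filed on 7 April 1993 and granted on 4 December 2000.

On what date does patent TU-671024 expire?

April 7, 2017

(a) grant + 16 years → 4 December 2016.
(b) filing + 24 years → 7 April 2017.
Later of the two: 7 April 2017.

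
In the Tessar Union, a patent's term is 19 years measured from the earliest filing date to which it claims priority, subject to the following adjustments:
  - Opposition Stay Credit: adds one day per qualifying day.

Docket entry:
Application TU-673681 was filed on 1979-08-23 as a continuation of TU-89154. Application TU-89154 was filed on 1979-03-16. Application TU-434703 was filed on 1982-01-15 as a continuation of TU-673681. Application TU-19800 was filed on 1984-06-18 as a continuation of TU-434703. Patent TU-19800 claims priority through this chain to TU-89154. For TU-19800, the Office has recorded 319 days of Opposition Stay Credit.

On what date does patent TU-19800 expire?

January 29, 1999

Earliest priority filing: 16 March 1979.
Base term: 16 March 1979 + 19 years → 16 March 1998.
Opposition Stay Credit: +319 days → 29 January 1999.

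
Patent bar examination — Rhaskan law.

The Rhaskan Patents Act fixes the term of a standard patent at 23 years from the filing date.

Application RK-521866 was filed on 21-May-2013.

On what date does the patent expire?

2036-05-21

Filing date + 23 years → 21 May 2036.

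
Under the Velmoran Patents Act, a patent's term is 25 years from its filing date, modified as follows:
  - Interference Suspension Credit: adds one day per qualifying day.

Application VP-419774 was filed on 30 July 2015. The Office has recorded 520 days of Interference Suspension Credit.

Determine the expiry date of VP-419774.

Base term: filing date + 25 years → 30 July 2040.
Interference Suspension Credit: +520 days → 1 January 2042.

2042-01-01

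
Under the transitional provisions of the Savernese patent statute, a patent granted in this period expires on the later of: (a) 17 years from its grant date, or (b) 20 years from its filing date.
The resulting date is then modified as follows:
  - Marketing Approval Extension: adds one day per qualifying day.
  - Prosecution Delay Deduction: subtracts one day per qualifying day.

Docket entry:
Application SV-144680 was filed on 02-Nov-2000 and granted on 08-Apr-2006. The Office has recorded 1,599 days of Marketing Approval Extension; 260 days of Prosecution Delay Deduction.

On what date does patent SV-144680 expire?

(a) grant + 17 years → 8 April 2023.
(b) filing + 20 years → 2 November 2020.
Later of the two: 8 April 2023.
Marketing Approval Extension: +1599 days → 24 August 2027.
Prosecution Delay Deduction: −260 days → 7 December 2026.

December 7, 2026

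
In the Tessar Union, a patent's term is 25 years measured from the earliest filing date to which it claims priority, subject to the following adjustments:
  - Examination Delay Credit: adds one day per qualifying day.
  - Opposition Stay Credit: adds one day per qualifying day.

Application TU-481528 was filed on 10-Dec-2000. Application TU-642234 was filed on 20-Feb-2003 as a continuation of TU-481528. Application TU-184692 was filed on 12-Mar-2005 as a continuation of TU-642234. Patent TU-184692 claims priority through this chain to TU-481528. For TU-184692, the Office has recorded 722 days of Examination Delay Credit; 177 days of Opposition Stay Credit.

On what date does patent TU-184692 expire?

Earliest priority filing: 10 December 2000.
Base term: 10 December 2000 + 25 years → 10 December 2025.
Examination Delay Credit: +722 days → 2 December 2027.
Opposition Stay Credit: +177 days → 27 May 2028.

May 27, 2028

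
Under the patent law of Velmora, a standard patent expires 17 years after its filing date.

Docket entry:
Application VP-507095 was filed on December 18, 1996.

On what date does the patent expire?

Filing date + 17 years → 18 December 2013.

December 18, 2013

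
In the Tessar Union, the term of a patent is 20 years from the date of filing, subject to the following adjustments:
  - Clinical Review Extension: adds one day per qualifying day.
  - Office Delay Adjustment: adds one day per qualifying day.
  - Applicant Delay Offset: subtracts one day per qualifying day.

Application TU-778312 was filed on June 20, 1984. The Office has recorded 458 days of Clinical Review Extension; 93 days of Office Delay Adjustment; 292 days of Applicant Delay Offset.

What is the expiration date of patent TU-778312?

Base term: filing date + 20 years → 20 June 2004.
Clinical Review Extension: +458 days → 21 September 2005.
Office Delay Adjustment: +93 days → 23 December 2005.
Applicant Delay Offset: −292 days → 6 March 2005.

March 6, 2005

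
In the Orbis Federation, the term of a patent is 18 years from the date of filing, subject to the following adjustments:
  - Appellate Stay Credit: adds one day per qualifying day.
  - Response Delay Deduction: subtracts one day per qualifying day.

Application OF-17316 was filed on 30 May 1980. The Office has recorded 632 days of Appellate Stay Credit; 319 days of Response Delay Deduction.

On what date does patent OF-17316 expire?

Base term: filing date + 18 years → 30 May 1998.
Appellate Stay Credit: +632 days → 21 February 2000.
Response Delay Deduction: −319 days → 8 April 1999.

1999-04-08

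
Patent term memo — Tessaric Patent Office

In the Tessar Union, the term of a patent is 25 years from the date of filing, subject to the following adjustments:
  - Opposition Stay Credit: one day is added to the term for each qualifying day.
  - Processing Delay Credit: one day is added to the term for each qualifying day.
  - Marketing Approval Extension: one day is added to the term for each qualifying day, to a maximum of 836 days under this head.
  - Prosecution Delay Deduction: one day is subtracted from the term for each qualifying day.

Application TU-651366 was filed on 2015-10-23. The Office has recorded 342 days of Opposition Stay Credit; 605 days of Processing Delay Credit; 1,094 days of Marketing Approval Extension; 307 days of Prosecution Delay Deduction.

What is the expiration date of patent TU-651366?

Base term: filing date + 25 years → 23 October 2040.
Opposition Stay Credit: +342 days → 30 September 2041.
Processing Delay Credit: +605 days → 28 May 2043.
Marketing Approval Extension: 1094 days claimed exceeds the 836-day cap, so +836 days → 10 September 2045.
Prosecution Delay Deduction: −307 days → 7 November 2044.

2044-11-07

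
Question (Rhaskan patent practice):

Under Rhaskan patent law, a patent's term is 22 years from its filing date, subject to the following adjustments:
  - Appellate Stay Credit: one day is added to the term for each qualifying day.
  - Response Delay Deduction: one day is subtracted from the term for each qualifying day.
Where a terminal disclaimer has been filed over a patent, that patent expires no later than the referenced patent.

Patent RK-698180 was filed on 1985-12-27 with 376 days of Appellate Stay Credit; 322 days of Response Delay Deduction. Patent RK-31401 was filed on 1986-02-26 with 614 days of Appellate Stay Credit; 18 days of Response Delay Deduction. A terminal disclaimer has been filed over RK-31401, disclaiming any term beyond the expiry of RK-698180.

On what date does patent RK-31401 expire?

2008-02-19

Natural term of RK-31401:
  Base: filing + 22 years → 26 February 2008.
  Appellate Stay Credit: +614 days → 1 November 2009.
  Response Delay Deduction: −18 days → 14 October 2009.
Expiry of referenced patent RK-698180:
  Base: filing + 22 years → 27 December 2007.
  Appellate Stay Credit: +376 days → 6 January 2009.
  Response Delay Deduction: −322 days → 19 February 2008.
Terminal disclaimer: RK-31401 expires on the earlier of 14 October 2009 and 19 February 2008.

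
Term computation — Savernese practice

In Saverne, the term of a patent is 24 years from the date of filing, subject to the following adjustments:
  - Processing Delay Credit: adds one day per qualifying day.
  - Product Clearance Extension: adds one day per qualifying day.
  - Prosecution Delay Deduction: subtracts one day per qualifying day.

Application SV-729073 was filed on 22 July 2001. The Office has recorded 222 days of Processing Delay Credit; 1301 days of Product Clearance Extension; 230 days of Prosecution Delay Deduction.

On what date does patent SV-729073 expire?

February 4, 2029

Base term: filing date + 24 years → 22 July 2025.
Processing Delay Credit: +222 days → 1 March 2026.
Product Clearance Extension: +1301 days → 22 September 2029.
Prosecution Delay Deduction: −230 days → 4 February 2029.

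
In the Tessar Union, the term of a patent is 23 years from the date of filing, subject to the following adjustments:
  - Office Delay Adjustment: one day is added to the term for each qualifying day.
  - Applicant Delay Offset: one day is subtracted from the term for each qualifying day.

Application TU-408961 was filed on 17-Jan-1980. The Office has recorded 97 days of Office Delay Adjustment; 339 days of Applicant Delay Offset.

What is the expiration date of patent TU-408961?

Base term: filing date + 23 years → 17 January 2003.
Office Delay Adjustment: +97 days → 24 April 2003.
Applicant Delay Offset: −339 days → 20 May 2002.

2002-05-20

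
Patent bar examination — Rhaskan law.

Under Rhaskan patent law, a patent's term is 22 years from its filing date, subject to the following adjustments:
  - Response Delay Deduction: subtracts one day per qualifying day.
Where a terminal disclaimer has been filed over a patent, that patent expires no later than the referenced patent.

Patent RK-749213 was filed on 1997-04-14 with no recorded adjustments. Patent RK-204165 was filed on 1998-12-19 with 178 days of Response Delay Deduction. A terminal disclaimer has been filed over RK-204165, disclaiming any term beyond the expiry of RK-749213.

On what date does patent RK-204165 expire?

Natural term of RK-204165:
  Base: filing + 22 years → 19 December 2020.
  Response Delay Deduction: −178 days → 24 June 2020.
Expiry of referenced patent RK-749213:
  Base: filing + 22 years → 14 April 2019.
Terminal disclaimer: RK-204165 expires on the earlier of 24 June 2020 and 14 April 2019.

2019-04-14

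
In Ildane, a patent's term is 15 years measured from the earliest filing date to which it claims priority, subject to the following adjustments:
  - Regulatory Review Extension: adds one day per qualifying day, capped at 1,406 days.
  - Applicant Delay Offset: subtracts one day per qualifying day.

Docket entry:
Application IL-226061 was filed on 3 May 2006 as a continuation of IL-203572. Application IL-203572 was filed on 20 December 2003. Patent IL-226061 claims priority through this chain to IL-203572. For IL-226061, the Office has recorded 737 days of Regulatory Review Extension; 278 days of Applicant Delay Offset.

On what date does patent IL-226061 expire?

Earliest priority filing: 20 December 2003.
Base term: 20 December 2003 + 15 years → 20 December 2018.
Regulatory Review Extension: 737 days (within the 1406-day cap) → +737 days → 26 December 2020.
Applicant Delay Offset: −278 days → 23 March 2020.

2020-03-23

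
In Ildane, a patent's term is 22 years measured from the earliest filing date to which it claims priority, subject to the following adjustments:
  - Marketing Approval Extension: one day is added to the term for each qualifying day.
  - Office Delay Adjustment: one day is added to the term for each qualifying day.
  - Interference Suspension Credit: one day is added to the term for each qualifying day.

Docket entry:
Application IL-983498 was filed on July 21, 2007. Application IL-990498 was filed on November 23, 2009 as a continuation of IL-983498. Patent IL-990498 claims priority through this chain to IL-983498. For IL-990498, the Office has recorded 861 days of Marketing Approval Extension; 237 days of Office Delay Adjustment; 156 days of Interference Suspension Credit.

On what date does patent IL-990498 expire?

December 26, 2032

Earliest priority filing: 21 July 2007.
Base term: 21 July 2007 + 22 years → 21 July 2029.
Marketing Approval Extension: +861 days → 29 November 2031.
Office Delay Adjustment: +237 days → 23 July 2032.
Interference Suspension Credit: +156 days → 26 December 2032.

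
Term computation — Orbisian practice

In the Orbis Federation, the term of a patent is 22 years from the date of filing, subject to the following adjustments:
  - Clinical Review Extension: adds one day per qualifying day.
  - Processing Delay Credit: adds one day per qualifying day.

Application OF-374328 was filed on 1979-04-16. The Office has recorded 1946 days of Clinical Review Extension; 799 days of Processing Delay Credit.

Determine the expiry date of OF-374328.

Base term: filing date + 22 years → 16 April 2001.
Clinical Review Extension: +1946 days → 14 August 2006.
Processing Delay Credit: +799 days → 21 October 2008.

2008-10-21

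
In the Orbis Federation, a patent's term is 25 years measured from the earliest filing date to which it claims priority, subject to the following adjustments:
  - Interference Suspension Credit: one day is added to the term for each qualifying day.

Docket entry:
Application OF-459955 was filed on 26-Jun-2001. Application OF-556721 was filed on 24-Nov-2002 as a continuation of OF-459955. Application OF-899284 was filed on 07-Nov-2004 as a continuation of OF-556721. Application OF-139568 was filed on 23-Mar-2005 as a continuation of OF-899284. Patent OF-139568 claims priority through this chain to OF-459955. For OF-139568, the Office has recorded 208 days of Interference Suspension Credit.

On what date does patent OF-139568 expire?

2027-01-20

Earliest priority filing: 26 June 2001.
Base term: 26 June 2001 + 25 years → 26 June 2026.
Interference Suspension Credit: +208 days → 20 January 2027.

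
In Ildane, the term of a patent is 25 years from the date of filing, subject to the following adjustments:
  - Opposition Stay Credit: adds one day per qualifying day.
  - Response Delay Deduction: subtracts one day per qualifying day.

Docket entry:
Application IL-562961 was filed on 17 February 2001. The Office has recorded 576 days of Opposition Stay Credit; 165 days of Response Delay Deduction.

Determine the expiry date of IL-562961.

Base term: filing date + 25 years → 17 February 2026.
Opposition Stay Credit: +576 days → 16 September 2027.
Response Delay Deduction: −165 days → 4 April 2027.

2027-04-04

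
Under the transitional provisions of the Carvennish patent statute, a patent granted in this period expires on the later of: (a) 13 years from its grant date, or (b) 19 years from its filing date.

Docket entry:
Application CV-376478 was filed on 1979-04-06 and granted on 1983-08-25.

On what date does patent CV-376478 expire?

(a) grant + 13 years → 25 August 1996.
(b) filing + 19 years → 6 April 1998.
Later of the two: 6 April 1998.

April 6, 1998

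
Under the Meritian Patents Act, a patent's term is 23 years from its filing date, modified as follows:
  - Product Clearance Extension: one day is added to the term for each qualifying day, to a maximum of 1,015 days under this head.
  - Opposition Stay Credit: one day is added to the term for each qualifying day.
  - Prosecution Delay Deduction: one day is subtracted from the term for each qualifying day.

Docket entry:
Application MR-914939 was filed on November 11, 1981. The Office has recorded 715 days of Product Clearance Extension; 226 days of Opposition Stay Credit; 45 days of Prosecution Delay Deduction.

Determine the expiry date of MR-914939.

Base term: filing date + 23 years → 11 November 2004.
Product Clearance Extension: 715 days (within the 1015-day cap) → +715 days → 27 October 2006.
Opposition Stay Credit: +226 days → 10 June 2007.
Prosecution Delay Deduction: −45 days → 26 April 2007.

April 26, 2007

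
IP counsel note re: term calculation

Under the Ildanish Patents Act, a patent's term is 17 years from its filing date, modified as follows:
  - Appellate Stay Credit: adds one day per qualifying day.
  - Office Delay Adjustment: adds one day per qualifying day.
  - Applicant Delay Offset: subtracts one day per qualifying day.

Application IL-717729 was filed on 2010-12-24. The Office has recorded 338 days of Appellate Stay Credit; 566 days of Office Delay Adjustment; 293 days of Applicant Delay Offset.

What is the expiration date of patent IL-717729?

Base term: filing date + 17 years → 24 December 2027.
Appellate Stay Credit: +338 days → 26 November 2028.
Office Delay Adjustment: +566 days → 15 June 2030.
Applicant Delay Offset: −293 days → 26 August 2029.

August 26, 2029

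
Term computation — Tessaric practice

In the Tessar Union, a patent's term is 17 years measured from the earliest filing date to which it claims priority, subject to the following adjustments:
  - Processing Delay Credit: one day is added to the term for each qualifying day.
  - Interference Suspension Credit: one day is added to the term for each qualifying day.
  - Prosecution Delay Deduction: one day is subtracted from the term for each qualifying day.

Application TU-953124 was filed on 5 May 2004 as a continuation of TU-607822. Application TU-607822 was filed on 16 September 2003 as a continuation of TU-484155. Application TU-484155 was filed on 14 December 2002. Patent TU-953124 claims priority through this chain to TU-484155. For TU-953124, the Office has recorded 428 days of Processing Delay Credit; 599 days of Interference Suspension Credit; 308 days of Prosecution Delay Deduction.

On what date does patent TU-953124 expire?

2021-12-02

Earliest priority filing: 14 December 2002.
Base term: 14 December 2002 + 17 years → 14 December 2019.
Processing Delay Credit: +428 days → 14 February 2021.
Interference Suspension Credit: +599 days → 6 October 2022.
Prosecution Delay Deduction: −308 days → 2 December 2021.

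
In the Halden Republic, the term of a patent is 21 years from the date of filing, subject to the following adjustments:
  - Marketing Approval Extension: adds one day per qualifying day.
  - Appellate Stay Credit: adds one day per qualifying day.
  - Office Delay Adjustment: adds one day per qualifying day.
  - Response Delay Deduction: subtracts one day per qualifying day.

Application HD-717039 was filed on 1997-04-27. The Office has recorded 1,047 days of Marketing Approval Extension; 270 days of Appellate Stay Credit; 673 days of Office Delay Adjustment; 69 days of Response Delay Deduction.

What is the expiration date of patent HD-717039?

Base term: filing date + 21 years → 27 April 2018.
Marketing Approval Extension: +1047 days → 9 March 2021.
Appellate Stay Credit: +270 days → 4 December 2021.
Office Delay Adjustment: +673 days → 8 October 2023.
Response Delay Deduction: −69 days → 31 July 2023.

2023-07-31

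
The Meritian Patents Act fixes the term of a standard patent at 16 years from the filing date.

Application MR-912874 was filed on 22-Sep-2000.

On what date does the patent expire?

September 22, 2016

Filing date + 16 years → 22 September 2016.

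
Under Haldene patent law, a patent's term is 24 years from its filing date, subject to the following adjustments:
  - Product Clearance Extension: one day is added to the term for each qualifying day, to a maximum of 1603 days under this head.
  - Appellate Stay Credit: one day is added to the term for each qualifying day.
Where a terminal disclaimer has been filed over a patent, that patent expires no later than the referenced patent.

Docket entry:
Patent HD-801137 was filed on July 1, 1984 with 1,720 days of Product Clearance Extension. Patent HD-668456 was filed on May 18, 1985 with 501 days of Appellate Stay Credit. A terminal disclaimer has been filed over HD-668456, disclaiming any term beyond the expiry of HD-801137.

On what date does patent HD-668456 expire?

Natural term of HD-668456:
  Base: filing + 24 years → 18 May 2009.
  Appellate Stay Credit: +501 days → 1 October 2010.
Expiry of referenced patent HD-801137:
  Base: filing + 24 years → 1 July 2008.
  Product Clearance Extension: 1720 days claimed exceeds the 1603-day cap, so +1603 days → 20 November 2012.
Terminal disclaimer: HD-668456 expires on the earlier of 1 October 2010 and 20 November 2012.

October 1, 2010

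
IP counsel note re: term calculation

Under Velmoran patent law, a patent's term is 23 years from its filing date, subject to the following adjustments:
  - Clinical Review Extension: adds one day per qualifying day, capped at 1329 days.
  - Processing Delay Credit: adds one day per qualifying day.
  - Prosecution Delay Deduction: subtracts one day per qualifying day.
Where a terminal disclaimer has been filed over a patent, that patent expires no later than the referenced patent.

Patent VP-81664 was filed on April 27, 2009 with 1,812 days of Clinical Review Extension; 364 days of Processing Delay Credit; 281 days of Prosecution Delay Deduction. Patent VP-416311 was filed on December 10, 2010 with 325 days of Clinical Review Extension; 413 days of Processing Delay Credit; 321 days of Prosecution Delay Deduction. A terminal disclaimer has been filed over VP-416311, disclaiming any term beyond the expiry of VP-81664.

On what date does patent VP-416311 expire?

2035-01-31

Natural term of VP-416311:
  Base: filing + 23 years → 10 December 2033.
  Clinical Review Extension: 325 days (within the 1329-day cap) → +325 days → 31 October 2034.
  Processing Delay Credit: +413 days → 18 December 2035.
  Prosecution Delay Deduction: −321 days → 31 January 2035.
Expiry of referenced patent VP-81664:
  Base: filing + 23 years → 27 April 2032.
  Clinical Review Extension: 1812 days claimed exceeds the 1329-day cap, so +1329 days → 17 December 2035.
  Processing Delay Credit: +364 days → 15 December 2036.
  Prosecution Delay Deduction: −281 days → 9 March 2036.
Terminal disclaimer: VP-416311 expires on the earlier of 31 January 2035 and 9 March 2036.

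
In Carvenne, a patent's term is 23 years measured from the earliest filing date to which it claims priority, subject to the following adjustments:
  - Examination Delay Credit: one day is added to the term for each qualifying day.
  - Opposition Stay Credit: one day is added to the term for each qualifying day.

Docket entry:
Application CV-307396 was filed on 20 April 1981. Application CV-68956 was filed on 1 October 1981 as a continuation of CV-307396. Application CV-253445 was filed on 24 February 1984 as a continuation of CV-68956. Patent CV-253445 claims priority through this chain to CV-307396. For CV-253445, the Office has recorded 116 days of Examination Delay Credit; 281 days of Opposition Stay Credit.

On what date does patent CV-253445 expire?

Earliest priority filing: 20 April 1981.
Base term: 20 April 1981 + 23 years → 20 April 2004.
Examination Delay Credit: +116 days → 14 August 2004.
Opposition Stay Credit: +281 days → 22 May 2005.

2005-05-22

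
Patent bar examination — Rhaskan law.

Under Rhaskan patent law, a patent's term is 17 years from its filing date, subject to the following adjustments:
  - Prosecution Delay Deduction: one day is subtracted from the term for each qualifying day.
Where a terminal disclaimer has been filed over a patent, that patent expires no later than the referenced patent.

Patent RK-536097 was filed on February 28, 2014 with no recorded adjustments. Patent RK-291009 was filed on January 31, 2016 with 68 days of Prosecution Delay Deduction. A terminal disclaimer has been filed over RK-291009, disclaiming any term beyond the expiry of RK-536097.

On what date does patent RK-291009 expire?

2031-02-28

Natural term of RK-291009:
  Base: filing + 17 years → 31 January 2033.
  Prosecution Delay Deduction: −68 days → 24 November 2032.
Expiry of referenced patent RK-536097:
  Base: filing + 17 years → 28 February 2031.
Terminal disclaimer: RK-291009 expires on the earlier of 24 November 2032 and 28 February 2031.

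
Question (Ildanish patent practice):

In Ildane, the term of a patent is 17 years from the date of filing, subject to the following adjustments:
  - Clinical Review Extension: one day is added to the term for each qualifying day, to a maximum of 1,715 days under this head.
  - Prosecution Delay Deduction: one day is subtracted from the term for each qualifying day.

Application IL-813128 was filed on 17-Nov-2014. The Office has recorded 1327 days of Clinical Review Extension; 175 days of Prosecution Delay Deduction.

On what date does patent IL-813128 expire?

January 12, 2035

Base term: filing date + 17 years → 17 November 2031.
Clinical Review Extension: 1327 days (within the 1715-day cap) → +1327 days → 6 July 2035.
Prosecution Delay Deduction: −175 days → 12 January 2035.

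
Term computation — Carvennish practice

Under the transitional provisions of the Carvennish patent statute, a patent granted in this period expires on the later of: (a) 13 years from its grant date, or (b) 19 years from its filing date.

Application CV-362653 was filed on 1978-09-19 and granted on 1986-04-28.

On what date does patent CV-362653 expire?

April 28, 1999

(a) grant + 13 years → 28 April 1999.
(b) filing + 19 years → 19 September 1997.
Later of the two: 28 April 1999.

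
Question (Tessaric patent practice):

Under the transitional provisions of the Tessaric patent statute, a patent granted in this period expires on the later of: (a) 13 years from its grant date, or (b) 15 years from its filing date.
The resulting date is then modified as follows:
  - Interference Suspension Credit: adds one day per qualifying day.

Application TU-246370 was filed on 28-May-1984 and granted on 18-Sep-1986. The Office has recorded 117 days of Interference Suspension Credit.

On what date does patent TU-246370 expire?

January 13, 2000

(a) grant + 13 years → 18 September 1999.
(b) filing + 15 years → 28 May 1999.
Later of the two: 18 September 1999.
Interference Suspension Credit: +117 days → 13 January 2000.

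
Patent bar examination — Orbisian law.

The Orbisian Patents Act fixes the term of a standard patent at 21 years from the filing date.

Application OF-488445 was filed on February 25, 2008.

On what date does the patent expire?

February 25, 2029

Filing date + 21 years → 25 February 2029.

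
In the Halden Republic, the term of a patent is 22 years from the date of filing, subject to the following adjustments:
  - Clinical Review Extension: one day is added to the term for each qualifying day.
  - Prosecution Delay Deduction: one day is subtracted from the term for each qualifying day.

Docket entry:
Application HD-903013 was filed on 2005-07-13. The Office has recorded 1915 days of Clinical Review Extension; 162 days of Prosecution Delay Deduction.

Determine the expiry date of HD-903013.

Base term: filing date + 22 years → 13 July 2027.
Clinical Review Extension: +1915 days → 9 October 2032.
Prosecution Delay Deduction: −162 days → 30 April 2032.

April 30, 2032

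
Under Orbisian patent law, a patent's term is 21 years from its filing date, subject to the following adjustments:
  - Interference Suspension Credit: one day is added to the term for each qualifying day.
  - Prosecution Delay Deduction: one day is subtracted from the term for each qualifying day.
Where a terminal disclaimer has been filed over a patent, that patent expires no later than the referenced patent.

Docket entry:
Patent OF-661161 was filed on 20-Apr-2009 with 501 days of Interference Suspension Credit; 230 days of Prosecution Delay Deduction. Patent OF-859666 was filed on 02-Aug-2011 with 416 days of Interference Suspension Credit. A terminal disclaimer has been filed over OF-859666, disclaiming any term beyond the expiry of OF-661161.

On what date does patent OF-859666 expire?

January 16, 2031

Natural term of OF-859666:
  Base: filing + 21 years → 2 August 2032.
  Interference Suspension Credit: +416 days → 22 September 2033.
Expiry of referenced patent OF-661161:
  Base: filing + 21 years → 20 April 2030.
  Interference Suspension Credit: +501 days → 3 September 2031.
  Prosecution Delay Deduction: −230 days → 16 January 2031.
Terminal disclaimer: OF-859666 expires on the earlier of 22 September 2033 and 16 January 2031.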